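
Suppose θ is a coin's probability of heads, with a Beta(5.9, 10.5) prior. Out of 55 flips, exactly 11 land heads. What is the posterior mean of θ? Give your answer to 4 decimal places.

Observing 11 successes and 44 failures updates Beta(5.9, 10.5) by adding the success and failure counts to the two shape parameters: α = 5.9+11 = 16.9, β = 10.5+44 = 54.5.
Posterior mean = α/(α+β) = 16.9/71.4 = 0.2367.

Posterior mean ≈ 0.2367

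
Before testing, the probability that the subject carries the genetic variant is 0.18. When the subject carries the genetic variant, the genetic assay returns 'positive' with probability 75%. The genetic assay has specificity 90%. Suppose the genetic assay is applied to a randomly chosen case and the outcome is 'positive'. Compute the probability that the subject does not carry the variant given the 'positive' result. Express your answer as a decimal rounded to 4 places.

Let H be the event that the subject carries the genetic variant. P(H) = 0.18, so P(¬H) = 0.82. With E the 'positive' result, P(E|H) = 0.75 and P(E|¬H) = 0.1.
P(E) = 0.75·0.18 + 0.1·0.82 = 0.13500 + 0.082000 = 0.21700.
By Bayes' theorem, P(H|E) = 0.13500 / 0.21700 = 0.6221. Hence P(¬H|E) = 1 − 0.6221 = 0.3779.

P(¬H | E) ≈ 0.3779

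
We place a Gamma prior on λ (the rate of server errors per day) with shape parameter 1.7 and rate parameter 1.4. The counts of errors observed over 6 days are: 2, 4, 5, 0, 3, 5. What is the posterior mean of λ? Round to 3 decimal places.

Posterior mean ≈ 2.797

The Poisson likelihood adds the total count to the shape and the number of exposure periods to the rate. Here ∑xᵢ = 19 and n = 6, so shape 1.7→20.7 and rate 1.4→7.4.
Posterior mean = shape/rate = 20.7/7.4 = 2.797.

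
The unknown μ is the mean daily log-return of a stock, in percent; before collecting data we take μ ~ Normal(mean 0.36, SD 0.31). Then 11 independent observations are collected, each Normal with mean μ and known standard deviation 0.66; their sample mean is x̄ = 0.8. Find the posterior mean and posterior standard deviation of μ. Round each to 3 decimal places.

With known σ, the Normal prior is conjugate. Weight on the data is w = (n/σ²)/(n/σ² + 1/τ₀²) = 25.2525/(25.2525+10.4058) = 0.70818.
Posterior mean = w·x̄ + (1−w)·μ₀ = 0.70818·0.8 + 0.29182·0.36 = 0.672. Posterior variance = 1/(25.2525+10.4058) = 0.0280439, so SD = 0.167.

Posterior mean ≈ 0.672; posterior SD ≈ 0.167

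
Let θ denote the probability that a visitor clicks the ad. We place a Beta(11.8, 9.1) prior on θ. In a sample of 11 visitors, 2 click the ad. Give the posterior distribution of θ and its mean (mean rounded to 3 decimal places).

The binomial likelihood is conjugate to the Beta prior: with 2 successes and 9 failures, the posterior is Beta(11.8+2, 9.1+9) = Beta(13.8, 18.1).
E[θ | data] = 13.8/(13.8+18.1) = 0.433.

Posterior: Beta(13.8, 18.1); mean ≈ 0.433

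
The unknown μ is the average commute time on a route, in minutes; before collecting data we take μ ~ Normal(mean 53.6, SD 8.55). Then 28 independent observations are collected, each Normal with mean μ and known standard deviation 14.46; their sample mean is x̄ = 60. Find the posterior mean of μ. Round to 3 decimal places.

Posterior mean ≈ 59.407

With known σ, the Normal prior is conjugate. Weight on the data is w = (n/σ²)/(n/σ² + 1/τ₀²) = 0.133913/(0.133913+0.0136794) = 0.90732.
Posterior mean = w·x̄ + (1−w)·μ₀ = 0.90732·60 + 0.092684·53.6 = 59.407.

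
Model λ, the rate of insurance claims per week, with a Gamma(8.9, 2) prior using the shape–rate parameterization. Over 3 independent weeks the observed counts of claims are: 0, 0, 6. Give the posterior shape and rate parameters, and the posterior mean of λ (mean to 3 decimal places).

Total count ∑xᵢ = 6 over n = 3 weeks.
Gamma is conjugate to the Poisson likelihood: posterior is Gamma(shape = 8.9+6 = 14.9, rate = 2+3 = 5).
E[λ | data] = 14.9/5 = 2.980.

Posterior: Gamma(shape=14.9, rate=5); mean ≈ 2.980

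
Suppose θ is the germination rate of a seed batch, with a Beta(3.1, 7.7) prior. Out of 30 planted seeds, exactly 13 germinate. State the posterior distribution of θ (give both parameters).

Posterior: Beta(16.1, 24.7)

The binomial likelihood is conjugate to the Beta prior: with 13 successes and 17 failures, the posterior is Beta(3.1+13, 7.7+17) = Beta(16.1, 24.7).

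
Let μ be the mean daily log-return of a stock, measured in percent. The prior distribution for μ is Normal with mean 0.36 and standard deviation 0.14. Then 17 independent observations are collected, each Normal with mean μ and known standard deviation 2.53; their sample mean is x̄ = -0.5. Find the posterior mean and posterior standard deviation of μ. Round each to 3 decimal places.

Posterior mean ≈ 0.317; posterior SD ≈ 0.136

With known σ, the Normal prior is conjugate. Weight on the data is w = (n/σ²)/(n/σ² + 1/τ₀²) = 2.65588/(2.65588+51.0204) = 0.049480.
Posterior mean = w·x̄ + (1−w)·μ₀ = 0.049480·-0.5 + 0.95052·0.36 = 0.317. Posterior variance = 1/(2.65588+51.0204) = 0.0186302, so SD = 0.136.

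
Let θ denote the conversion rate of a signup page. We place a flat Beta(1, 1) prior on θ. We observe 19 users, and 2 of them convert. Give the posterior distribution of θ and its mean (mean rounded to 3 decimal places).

Posterior: Beta(3, 18); mean ≈ 0.143

Observing 2 successes and 17 failures updates Beta(1, 1) by adding the success and failure counts to the two shape parameters: α = 1+2 = 3, β = 1+17 = 18.
E[θ | data] = 3/(3+18) = 0.143.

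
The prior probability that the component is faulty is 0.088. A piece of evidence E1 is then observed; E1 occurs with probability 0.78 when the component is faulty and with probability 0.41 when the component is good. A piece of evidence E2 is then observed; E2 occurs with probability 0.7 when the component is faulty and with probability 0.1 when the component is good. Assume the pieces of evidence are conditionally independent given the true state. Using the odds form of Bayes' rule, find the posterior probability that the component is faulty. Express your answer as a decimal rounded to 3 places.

Posterior probability ≈ 0.562

Prior odds = 0.088/(1−0.088) = 0.096491.
Likelihood ratio for E1 = 0.78/0.41 = 1.9024.
Likelihood ratio for E2 = 0.7/0.1 = 7.0000.
Posterior odds = prior odds × LR₁ × LR₂ = 1.2850.
Posterior probability = odds/(1+odds) = 1.2850/2.2850 = 0.562.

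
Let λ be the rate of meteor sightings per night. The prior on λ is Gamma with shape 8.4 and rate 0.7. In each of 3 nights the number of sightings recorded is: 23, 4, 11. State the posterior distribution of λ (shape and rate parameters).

The Poisson likelihood adds the total count to the shape and the number of exposure periods to the rate. Here ∑xᵢ = 38 and n = 3, so shape 8.4→46.4 and rate 0.7→3.7.

Posterior: Gamma(shape=46.4, rate=3.7)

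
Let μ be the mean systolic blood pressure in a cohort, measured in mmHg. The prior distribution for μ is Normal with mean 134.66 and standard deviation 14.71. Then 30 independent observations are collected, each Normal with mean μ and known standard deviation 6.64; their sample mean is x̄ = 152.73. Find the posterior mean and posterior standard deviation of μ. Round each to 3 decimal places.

Posterior mean ≈ 152.608; posterior SD ≈ 1.208

With known σ, the Normal prior is conjugate. Weight on the data is w = (n/σ²)/(n/σ² + 1/τ₀²) = 0.680433/(0.680433+0.00462141) = 0.99325.
Posterior mean = w·x̄ + (1−w)·μ₀ = 0.99325·152.73 + 0.0067461·134.66 = 152.608. Posterior variance = 1/(0.680433+0.00462141) = 1.45974, so SD = 1.208.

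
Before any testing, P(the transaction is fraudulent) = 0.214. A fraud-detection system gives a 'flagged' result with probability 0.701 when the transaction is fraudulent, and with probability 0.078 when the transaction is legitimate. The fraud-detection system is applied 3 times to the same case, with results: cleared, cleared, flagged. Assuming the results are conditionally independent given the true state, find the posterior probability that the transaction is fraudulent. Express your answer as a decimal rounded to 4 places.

Posterior P(H) ≈ 0.2047

With H the event that the transaction is fraudulent, the joint likelihood of the observed sequence is P(data|H) = 0.299·0.299·0.701 = 0.062670 and P(data|¬H) = 0.922·0.922·0.078 = 0.066307.
Bayes: P(H|data) = 0.214·0.062670 / (0.214·0.062670 + 0.786·0.066307) = 0.013411/0.065528 = 0.2047.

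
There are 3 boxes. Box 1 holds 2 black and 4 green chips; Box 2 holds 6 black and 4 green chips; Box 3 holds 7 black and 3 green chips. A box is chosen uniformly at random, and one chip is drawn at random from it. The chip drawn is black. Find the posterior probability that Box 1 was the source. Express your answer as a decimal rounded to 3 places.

Posterior probability ≈ 0.204

Tabulate prior·likelihood by source: [1] prior 0.333333, lik 0.3333, product 0.1111; [2] prior 0.333333, lik 0.6, product 0.2000; [3] prior 0.333333, lik 0.7, product 0.2333.
Normalizing constant = 0.54444; the posterior for Box 1 is its product over the sum, 0.1111/0.54444 = 0.204.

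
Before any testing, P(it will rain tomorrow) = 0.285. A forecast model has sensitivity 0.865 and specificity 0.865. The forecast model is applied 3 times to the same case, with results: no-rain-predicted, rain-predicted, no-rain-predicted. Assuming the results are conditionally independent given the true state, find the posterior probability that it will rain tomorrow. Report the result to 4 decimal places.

Let H be the event that it will rain tomorrow; start with P(H) = 0.285. P('rain-predicted'|H) = 0.865, P('rain-predicted'|¬H) = 0.135.
Update on result 1 ('no-rain-predicted'): P(H) ← 0.135·0.2850 / (0.135·0.2850 + 0.865·0.7150) = 0.038475/0.65695 = 0.0586.
Update on result 2 ('rain-predicted'): P(H) ← 0.865·0.0586 / (0.865·0.0586 + 0.135·0.9414) = 0.050660/0.17775 = 0.2850.
Update on result 3 ('no-rain-predicted'): P(H) ← 0.135·0.2850 / (0.135·0.2850 + 0.865·0.7150) = 0.038475/0.65695 = 0.0586.

Posterior P(H) ≈ 0.0586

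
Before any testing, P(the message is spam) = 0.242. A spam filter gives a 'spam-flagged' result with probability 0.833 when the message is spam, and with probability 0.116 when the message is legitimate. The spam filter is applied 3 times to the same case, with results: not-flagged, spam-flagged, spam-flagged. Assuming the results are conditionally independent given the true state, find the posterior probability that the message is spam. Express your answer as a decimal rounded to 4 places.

Posterior P(H) ≈ 0.7567

Let H be the event that the message is spam; start with P(H) = 0.242. P('spam-flagged'|H) = 0.833, P('spam-flagged'|¬H) = 0.116.
Update on result 1 ('not-flagged'): P(H) ← 0.167·0.2420 / (0.167·0.2420 + 0.884·0.7580) = 0.040414/0.71049 = 0.0569.
Update on result 2 ('spam-flagged'): P(H) ← 0.833·0.0569 / (0.833·0.0569 + 0.116·0.9431) = 0.047383/0.15678 = 0.3022.
Update on result 3 ('spam-flagged'): P(H) ← 0.833·0.3022 / (0.833·0.3022 + 0.116·0.6978) = 0.25175/0.33269 = 0.7567.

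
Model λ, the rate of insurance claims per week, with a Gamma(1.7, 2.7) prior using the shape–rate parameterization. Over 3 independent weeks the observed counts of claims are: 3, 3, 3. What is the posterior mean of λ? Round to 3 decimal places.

Posterior mean ≈ 1.877

Total count ∑xᵢ = 9 over n = 3 weeks.
Gamma is conjugate to the Poisson likelihood: posterior is Gamma(shape = 1.7+9 = 10.7, rate = 2.7+3 = 5.7).
Posterior mean = shape/rate = 10.7/5.7 = 1.877.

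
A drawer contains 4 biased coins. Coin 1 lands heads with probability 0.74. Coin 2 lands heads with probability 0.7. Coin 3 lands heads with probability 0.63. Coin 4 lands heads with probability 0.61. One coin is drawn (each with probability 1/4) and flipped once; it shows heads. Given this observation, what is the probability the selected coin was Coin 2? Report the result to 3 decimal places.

Posterior probability ≈ 0.261

Tabulate prior·likelihood by source: [1] prior 0.25, lik 0.74, product 0.1850; [2] prior 0.25, lik 0.7, product 0.1750; [3] prior 0.25, lik 0.63, product 0.1575; [4] prior 0.25, lik 0.61, product 0.1525.
Normalizing constant = 0.67000; the posterior for Coin 2 is its product over the sum, 0.1750/0.67000 = 0.261.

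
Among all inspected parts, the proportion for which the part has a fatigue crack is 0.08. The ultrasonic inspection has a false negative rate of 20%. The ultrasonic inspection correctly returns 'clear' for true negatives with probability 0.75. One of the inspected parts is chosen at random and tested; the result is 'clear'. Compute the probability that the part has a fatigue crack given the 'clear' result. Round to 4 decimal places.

Write H for 'the part has a fatigue crack'. Prior odds H:¬H = 0.08/0.92 = 0.086957. For the 'clear' outcome, the likelihood ratio is 0.2/0.75 = 0.26667.
Posterior odds = 0.086957 × 0.26667 = 0.023188, so P(H|E) = 0.023188/(1+0.023188) = 0.0227.

P(H | E) ≈ 0.0227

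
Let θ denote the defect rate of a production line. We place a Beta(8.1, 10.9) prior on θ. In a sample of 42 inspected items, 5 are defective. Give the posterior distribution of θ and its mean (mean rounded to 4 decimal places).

Posterior: Beta(13.1, 47.9); mean ≈ 0.2148

The binomial likelihood is conjugate to the Beta prior: with 5 successes and 37 failures, the posterior is Beta(8.1+5, 10.9+37) = Beta(13.1, 47.9).
E[θ | data] = 13.1/(13.1+47.9) = 0.2148.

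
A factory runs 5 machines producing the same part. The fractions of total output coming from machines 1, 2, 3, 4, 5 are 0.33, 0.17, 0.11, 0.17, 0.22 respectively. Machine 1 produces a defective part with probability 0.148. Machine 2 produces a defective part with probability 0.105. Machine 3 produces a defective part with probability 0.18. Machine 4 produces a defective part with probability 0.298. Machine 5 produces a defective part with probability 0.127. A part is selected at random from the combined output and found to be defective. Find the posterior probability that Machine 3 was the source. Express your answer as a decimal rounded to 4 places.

Posterior probability ≈ 0.1199

P(defective|M1) = 0.148; P(defective|M2) = 0.105; P(defective|M3) = 0.18; P(defective|M4) = 0.298; P(defective|M5) = 0.127.
Prior × likelihood for each source: 0.33·0.148=0.04884, 0.17·0.105=0.01785, 0.11·0.18=0.01980, 0.17·0.298=0.05066, 0.22·0.127=0.02794. Summing gives P(defective) = 0.16509.
P(Machine 3 | defective) = 0.01980 / 0.16509 = 0.1199.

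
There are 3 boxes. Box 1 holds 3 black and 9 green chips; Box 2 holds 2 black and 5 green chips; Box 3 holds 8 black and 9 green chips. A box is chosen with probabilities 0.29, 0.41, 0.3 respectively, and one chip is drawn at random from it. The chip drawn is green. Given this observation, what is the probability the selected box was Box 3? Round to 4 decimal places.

Tabulate prior·likelihood by source: [1] prior 0.29, lik 0.75, product 0.2175; [2] prior 0.41, lik 0.7143, product 0.2929; [3] prior 0.3, lik 0.5294, product 0.1588.
Normalizing constant = 0.66918; the posterior for Box 3 is its product over the sum, 0.1588/0.66918 = 0.2373.

Posterior probability ≈ 0.2373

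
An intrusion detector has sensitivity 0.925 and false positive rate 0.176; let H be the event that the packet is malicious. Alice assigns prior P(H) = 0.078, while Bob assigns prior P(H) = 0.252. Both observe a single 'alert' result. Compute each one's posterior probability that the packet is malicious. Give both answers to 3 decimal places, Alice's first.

P('+'|H) = 0.925, P('+'|¬H) = 0.176.
Alice: numerator 0.925·0.078 = 0.072150; evidence = 0.072150+0.176·0.922 = 0.23442; posterior = 0.308.
Bob: numerator 0.925·0.252 = 0.23310; evidence = 0.23310+0.176·0.748 = 0.36475; posterior = 0.639.

Alice: 0.308; Bob: 0.639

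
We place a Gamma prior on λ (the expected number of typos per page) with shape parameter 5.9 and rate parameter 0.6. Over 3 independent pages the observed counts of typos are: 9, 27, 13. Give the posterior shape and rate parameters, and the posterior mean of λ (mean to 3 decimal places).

Posterior: Gamma(shape=54.9, rate=3.6); mean ≈ 15.250

Total count ∑xᵢ = 49 over n = 3 pages.
Gamma is conjugate to the Poisson likelihood: posterior is Gamma(shape = 5.9+49 = 54.9, rate = 0.6+3 = 3.6).
Posterior mean = shape/rate = 54.9/3.6 = 15.250.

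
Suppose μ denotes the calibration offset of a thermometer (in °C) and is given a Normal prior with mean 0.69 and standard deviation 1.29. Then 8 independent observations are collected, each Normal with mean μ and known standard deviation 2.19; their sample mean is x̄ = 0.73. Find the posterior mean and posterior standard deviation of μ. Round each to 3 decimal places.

Prior precision 1/τ₀² = 1/1.29² = 0.600925; data precision n/σ² = 8/2.19² = 1.66802.
Posterior precision = 0.600925 + 1.66802 = 2.26895, giving posterior SD = 1/√2.26895 = 0.664.
Posterior mean = (0.600925·0.69 + 1.66802·0.73) / 2.26895 = 0.719.

Posterior mean ≈ 0.719; posterior SD ≈ 0.664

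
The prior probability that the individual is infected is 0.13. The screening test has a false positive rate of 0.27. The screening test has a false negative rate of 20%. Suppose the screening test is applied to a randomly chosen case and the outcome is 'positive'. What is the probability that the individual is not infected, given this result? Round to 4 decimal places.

Let H be the event that the individual is infected. P(H) = 0.13, so P(¬H) = 0.87. With E the 'positive' result, P(E|H) = 0.8 and P(E|¬H) = 0.27.
P(E) = 0.8·0.13 + 0.27·0.87 = 0.10400 + 0.23490 = 0.33890.
By Bayes' theorem, P(H|E) = 0.10400 / 0.33890 = 0.3069. Hence P(¬H|E) = 1 − 0.3069 = 0.6931.

P(¬H | E) ≈ 0.6931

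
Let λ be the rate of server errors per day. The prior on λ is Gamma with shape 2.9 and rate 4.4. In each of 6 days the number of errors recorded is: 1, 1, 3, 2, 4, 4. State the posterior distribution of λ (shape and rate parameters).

The Poisson likelihood adds the total count to the shape and the number of exposure periods to the rate. Here ∑xᵢ = 15 and n = 6, so shape 2.9→17.9 and rate 4.4→10.4.

Posterior: Gamma(shape=17.9, rate=10.4)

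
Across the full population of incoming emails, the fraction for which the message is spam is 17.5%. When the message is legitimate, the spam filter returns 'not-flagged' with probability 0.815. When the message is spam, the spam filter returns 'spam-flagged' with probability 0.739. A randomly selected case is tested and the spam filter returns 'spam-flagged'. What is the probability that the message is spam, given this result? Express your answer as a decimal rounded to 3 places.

P(H | E) ≈ 0.459

Write H for 'the message is spam'. Prior odds H:¬H = 0.175/0.825 = 0.21212. For the 'spam-flagged' outcome, the likelihood ratio is 0.739/0.185 = 3.9946.
Posterior odds = 0.21212 × 3.9946 = 0.84734, so P(H|E) = 0.84734/(1+0.84734) = 0.459.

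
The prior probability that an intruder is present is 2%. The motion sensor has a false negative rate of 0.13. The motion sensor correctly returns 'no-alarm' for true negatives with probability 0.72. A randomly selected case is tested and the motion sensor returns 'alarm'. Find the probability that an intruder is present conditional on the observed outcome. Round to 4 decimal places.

P(H | E) ≈ 0.0596

Write H for 'an intruder is present'. Prior odds H:¬H = 0.02/0.98 = 0.020408. For the 'alarm' outcome, the likelihood ratio is 0.87/0.28 = 3.1071.
Posterior odds = 0.020408 × 3.1071 = 0.063411, so P(H|E) = 0.063411/(1+0.063411) = 0.0596.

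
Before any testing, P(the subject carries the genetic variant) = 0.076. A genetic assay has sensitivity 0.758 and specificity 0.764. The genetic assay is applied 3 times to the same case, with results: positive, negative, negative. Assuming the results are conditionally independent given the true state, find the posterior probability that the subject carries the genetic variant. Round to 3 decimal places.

Posterior P(H) ≈ 0.026

With H the event that the subject carries the genetic variant, the joint likelihood of the observed sequence is P(data|H) = 0.758·0.242·0.242 = 0.044392 and P(data|¬H) = 0.236·0.764·0.764 = 0.13775.
Bayes: P(H|data) = 0.076·0.044392 / (0.076·0.044392 + 0.924·0.13775) = 0.0033738/0.13066 = 0.0258.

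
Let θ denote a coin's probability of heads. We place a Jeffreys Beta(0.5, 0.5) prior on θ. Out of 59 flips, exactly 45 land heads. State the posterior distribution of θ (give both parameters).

Observing 45 successes and 14 failures updates Beta(0.5, 0.5) by adding the success and failure counts to the two shape parameters: α = 0.5+45 = 45.5, β = 0.5+14 = 14.5.

Posterior: Beta(45.5, 14.5)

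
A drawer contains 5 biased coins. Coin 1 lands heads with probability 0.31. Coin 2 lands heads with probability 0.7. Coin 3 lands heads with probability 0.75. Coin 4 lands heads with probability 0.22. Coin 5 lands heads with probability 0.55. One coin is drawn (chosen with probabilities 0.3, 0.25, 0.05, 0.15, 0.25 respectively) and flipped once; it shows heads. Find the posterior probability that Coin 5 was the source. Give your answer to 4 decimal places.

Posterior probability ≈ 0.2889

P(heads|C1) = 0.31; P(heads|C2) = 0.7; P(heads|C3) = 0.75; P(heads|C4) = 0.22; P(heads|C5) = 0.55.
Prior × likelihood for each source: 0.3·0.31=0.09300, 0.25·0.7=0.1750, 0.05·0.75=0.03750, 0.15·0.22=0.03300, 0.25·0.55=0.1375. Summing gives P(heads) = 0.47600.
P(Coin 5 | heads) = 0.1375 / 0.47600 = 0.2889.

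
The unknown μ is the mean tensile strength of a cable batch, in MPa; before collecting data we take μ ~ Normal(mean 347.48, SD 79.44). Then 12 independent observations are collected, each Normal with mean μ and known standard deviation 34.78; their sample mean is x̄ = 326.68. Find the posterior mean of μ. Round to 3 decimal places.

With known σ, the Normal prior is conjugate. Weight on the data is w = (n/σ²)/(n/σ² + 1/τ₀²) = 0.00992024/(0.00992024+0.00015846) = 0.98428.
Posterior mean = w·x̄ + (1−w)·μ₀ = 0.98428·326.68 + 0.015722·347.48 = 327.007.

Posterior mean ≈ 327.007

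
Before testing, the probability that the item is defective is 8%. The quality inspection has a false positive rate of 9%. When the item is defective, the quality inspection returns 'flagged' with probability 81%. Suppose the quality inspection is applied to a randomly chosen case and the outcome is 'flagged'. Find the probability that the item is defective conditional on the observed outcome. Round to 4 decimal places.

Let H be the event that the item is defective. P(H) = 0.08, so P(¬H) = 0.92. With E the 'flagged' result, P(E|H) = 0.81 and P(E|¬H) = 0.09.
P(E) = 0.81·0.08 + 0.09·0.92 = 0.064800 + 0.082800 = 0.14760.
By Bayes' theorem, P(H|E) = 0.064800 / 0.14760 = 0.4390.

P(H | E) ≈ 0.4390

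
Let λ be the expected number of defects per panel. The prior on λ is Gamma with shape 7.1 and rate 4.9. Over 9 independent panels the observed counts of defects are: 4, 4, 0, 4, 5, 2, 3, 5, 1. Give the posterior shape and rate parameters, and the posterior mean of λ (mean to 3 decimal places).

Total count ∑xᵢ = 28 over n = 9 panels.
Gamma is conjugate to the Poisson likelihood: posterior is Gamma(shape = 7.1+28 = 35.1, rate = 4.9+9 = 13.9).
E[λ | data] = 35.1/13.9 = 2.525.

Posterior: Gamma(shape=35.1, rate=13.9); mean ≈ 2.525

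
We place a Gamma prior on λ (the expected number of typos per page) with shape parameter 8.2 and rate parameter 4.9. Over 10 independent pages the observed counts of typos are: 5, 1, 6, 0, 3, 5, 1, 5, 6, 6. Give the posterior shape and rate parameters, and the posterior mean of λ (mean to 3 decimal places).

Posterior: Gamma(shape=46.2, rate=14.9); mean ≈ 3.101

The Poisson likelihood adds the total count to the shape and the number of exposure periods to the rate. Here ∑xᵢ = 38 and n = 10, so shape 8.2→46.2 and rate 4.9→14.9.
E[λ | data] = 46.2/14.9 = 3.101.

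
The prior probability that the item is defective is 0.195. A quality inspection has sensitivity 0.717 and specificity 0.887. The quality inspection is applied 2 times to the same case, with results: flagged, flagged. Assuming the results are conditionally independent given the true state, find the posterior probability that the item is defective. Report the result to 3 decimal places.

With H the event that the item is defective, the joint likelihood of the observed sequence is P(data|H) = 0.717·0.717 = 0.51409 and P(data|¬H) = 0.113·0.113 = 0.012769.
Bayes: P(H|data) = 0.195·0.51409 / (0.195·0.51409 + 0.805·0.012769) = 0.10025/0.11053 = 0.9070.

Posterior P(H) ≈ 0.907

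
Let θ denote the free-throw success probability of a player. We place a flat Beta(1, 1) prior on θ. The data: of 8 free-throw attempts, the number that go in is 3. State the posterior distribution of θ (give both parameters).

The binomial likelihood is conjugate to the Beta prior: with 3 successes and 5 failures, the posterior is Beta(1+3, 1+5) = Beta(4, 6).

Posterior: Beta(4, 6)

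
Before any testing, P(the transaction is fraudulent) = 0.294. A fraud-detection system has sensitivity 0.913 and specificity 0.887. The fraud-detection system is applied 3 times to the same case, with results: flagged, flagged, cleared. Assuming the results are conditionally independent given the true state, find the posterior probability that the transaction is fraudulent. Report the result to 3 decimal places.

With H the event that the transaction is fraudulent, the joint likelihood of the observed sequence is P(data|H) = 0.913·0.913·0.087 = 0.072521 and P(data|¬H) = 0.113·0.113·0.887 = 0.011326.
Bayes: P(H|data) = 0.294·0.072521 / (0.294·0.072521 + 0.706·0.011326) = 0.021321/0.029317 = 0.7273.

Posterior P(H) ≈ 0.727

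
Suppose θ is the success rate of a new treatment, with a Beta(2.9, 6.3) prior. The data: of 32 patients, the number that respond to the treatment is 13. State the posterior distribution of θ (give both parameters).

Observing 13 successes and 19 failures updates Beta(2.9, 6.3) by adding the success and failure counts to the two shape parameters: α = 2.9+13 = 15.9, β = 6.3+19 = 25.3.

Posterior: Beta(15.9, 25.3)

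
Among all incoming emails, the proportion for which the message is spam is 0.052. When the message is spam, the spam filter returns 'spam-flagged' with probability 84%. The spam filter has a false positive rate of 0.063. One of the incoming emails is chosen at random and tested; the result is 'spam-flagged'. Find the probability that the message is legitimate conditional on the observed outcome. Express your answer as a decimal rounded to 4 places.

Let H be the event that the message is spam. P(H) = 0.052, so P(¬H) = 0.948. With E the 'spam-flagged' result, P(E|H) = 0.84 and P(E|¬H) = 0.063.
P(E) = 0.84·0.052 + 0.063·0.948 = 0.043680 + 0.059724 = 0.10340.
By Bayes' theorem, P(H|E) = 0.043680 / 0.10340 = 0.4224. Hence P(¬H|E) = 1 − 0.4224 = 0.5776.

P(¬H | E) ≈ 0.5776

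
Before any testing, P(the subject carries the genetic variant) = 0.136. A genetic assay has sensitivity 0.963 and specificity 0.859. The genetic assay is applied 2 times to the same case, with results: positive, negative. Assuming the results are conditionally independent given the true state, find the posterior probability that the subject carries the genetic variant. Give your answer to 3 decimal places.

Posterior P(H) ≈ 0.044

With H the event that the subject carries the genetic variant, the joint likelihood of the observed sequence is P(data|H) = 0.963·0.037 = 0.035631 and P(data|¬H) = 0.141·0.859 = 0.12112.
Bayes: P(H|data) = 0.136·0.035631 / (0.136·0.035631 + 0.864·0.12112) = 0.0048458/0.10949 = 0.0443.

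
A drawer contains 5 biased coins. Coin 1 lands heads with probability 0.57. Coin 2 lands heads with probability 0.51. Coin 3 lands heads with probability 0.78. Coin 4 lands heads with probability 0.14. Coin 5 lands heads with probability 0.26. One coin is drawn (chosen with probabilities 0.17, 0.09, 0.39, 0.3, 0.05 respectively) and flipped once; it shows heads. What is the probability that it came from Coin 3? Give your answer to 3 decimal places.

Posterior probability ≈ 0.606

Tabulate prior·likelihood by source: [1] prior 0.17, lik 0.57, product 0.09690; [2] prior 0.09, lik 0.51, product 0.04590; [3] prior 0.39, lik 0.78, product 0.3042; [4] prior 0.3, lik 0.14, product 0.04200; [5] prior 0.05, lik 0.26, product 0.01300.
Normalizing constant = 0.50200; the posterior for Coin 3 is its product over the sum, 0.3042/0.50200 = 0.606.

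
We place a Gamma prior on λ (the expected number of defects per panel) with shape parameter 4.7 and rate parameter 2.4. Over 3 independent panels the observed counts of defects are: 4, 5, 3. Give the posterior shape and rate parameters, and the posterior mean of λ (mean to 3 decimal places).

The Poisson likelihood adds the total count to the shape and the number of exposure periods to the rate. Here ∑xᵢ = 12 and n = 3, so shape 4.7→16.7 and rate 2.4→5.4.
Posterior mean = shape/rate = 16.7/5.4 = 3.093.

Posterior: Gamma(shape=16.7, rate=5.4); mean ≈ 3.093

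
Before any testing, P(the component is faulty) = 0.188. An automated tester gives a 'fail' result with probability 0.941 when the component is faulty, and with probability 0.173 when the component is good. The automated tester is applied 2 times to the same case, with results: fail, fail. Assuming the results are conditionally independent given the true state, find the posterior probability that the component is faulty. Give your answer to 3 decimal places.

Posterior P(H) ≈ 0.873

With H the event that the component is faulty, the joint likelihood of the observed sequence is P(data|H) = 0.941·0.941 = 0.88548 and P(data|¬H) = 0.173·0.173 = 0.029929.
Bayes: P(H|data) = 0.188·0.88548 / (0.188·0.88548 + 0.812·0.029929) = 0.16647/0.19077 = 0.8726.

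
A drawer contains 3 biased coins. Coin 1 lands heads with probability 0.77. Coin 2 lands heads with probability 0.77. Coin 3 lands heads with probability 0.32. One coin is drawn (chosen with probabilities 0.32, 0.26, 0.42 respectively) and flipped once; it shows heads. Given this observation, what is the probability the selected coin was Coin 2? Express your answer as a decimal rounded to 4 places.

P(heads|C1) = 0.77; P(heads|C2) = 0.77; P(heads|C3) = 0.32.
Prior × likelihood for each source: 0.32·0.77=0.2464, 0.26·0.77=0.2002, 0.42·0.32=0.1344. Summing gives P(heads) = 0.58100.
P(Coin 2 | heads) = 0.2002 / 0.58100 = 0.3446.

Posterior probability ≈ 0.3446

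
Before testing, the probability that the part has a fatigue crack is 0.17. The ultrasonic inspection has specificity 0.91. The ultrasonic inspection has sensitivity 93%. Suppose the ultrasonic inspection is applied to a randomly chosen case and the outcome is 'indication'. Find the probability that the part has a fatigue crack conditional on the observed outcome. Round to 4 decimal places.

P(H | E) ≈ 0.6791

Write H for 'the part has a fatigue crack'. Prior odds H:¬H = 0.17/0.83 = 0.20482. For the 'indication' outcome, the likelihood ratio is 0.93/0.09 = 10.333.
Posterior odds = 0.20482 × 10.333 = 2.1165, so P(H|E) = 2.1165/(1+2.1165) = 0.6791.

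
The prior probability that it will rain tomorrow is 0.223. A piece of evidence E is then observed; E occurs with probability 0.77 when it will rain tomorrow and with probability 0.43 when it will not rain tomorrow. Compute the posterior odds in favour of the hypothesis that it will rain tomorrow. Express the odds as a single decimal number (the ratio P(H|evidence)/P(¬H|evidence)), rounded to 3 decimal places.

Prior odds = 0.223/(1−0.223) = 0.28700. In log-odds, ln(0.28700) = -1.2483.
Add log likelihood ratio: ln(1.7907) = 0.58261.
Posterior log-odds = -0.66566, so posterior odds = exp(-0.66566) = 0.51393.

Posterior odds ≈ 0.514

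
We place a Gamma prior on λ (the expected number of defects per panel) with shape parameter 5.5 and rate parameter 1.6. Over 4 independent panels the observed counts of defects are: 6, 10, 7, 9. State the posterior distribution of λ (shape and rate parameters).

Total count ∑xᵢ = 32 over n = 4 panels.
Gamma is conjugate to the Poisson likelihood: posterior is Gamma(shape = 5.5+32 = 37.5, rate = 1.6+4 = 5.6).

Posterior: Gamma(shape=37.5, rate=5.6)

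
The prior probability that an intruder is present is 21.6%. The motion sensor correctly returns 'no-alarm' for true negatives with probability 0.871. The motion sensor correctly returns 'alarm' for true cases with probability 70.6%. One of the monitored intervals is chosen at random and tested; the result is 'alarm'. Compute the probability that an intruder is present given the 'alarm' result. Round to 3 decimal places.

Write H for 'an intruder is present'. Prior odds H:¬H = 0.216/0.784 = 0.27551. For the 'alarm' outcome, the likelihood ratio is 0.706/0.129 = 5.4729.
Posterior odds = 0.27551 × 5.4729 = 1.5078, so P(H|E) = 1.5078/(1+1.5078) = 0.601.

P(H | E) ≈ 0.601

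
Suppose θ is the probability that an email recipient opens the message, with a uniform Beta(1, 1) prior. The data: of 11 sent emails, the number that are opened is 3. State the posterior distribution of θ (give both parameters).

The binomial likelihood is conjugate to the Beta prior: with 3 successes and 8 failures, the posterior is Beta(1+3, 1+8) = Beta(4, 9).

Posterior: Beta(4, 9)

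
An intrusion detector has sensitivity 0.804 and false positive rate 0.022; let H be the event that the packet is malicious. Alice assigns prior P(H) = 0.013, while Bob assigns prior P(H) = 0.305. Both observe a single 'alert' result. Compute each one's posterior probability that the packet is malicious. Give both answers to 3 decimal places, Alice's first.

P('+'|H) = 0.804, P('+'|¬H) = 0.022.
Alice: numerator 0.804·0.013 = 0.010452; evidence = 0.010452+0.022·0.987 = 0.032166; posterior = 0.325.
Bob: numerator 0.804·0.305 = 0.24522; evidence = 0.24522+0.022·0.695 = 0.26051; posterior = 0.941.

Alice: 0.325; Bob: 0.941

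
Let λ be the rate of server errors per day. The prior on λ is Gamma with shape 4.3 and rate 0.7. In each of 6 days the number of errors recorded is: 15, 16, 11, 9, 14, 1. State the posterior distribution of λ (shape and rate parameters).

The Poisson likelihood adds the total count to the shape and the number of exposure periods to the rate. Here ∑xᵢ = 66 and n = 6, so shape 4.3→70.3 and rate 0.7→6.7.

Posterior: Gamma(shape=70.3, rate=6.7)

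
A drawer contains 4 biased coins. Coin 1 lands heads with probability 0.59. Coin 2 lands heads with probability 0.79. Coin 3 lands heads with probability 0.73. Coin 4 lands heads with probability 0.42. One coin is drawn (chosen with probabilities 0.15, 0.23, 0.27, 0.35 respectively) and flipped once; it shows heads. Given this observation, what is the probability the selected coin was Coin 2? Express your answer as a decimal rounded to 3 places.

Posterior probability ≈ 0.296

P(heads|C1) = 0.59; P(heads|C2) = 0.79; P(heads|C3) = 0.73; P(heads|C4) = 0.42.
Prior × likelihood for each source: 0.15·0.59=0.08850, 0.23·0.79=0.1817, 0.27·0.73=0.1971, 0.35·0.42=0.1470. Summing gives P(heads) = 0.61430.
P(Coin 2 | heads) = 0.1817 / 0.61430 = 0.296.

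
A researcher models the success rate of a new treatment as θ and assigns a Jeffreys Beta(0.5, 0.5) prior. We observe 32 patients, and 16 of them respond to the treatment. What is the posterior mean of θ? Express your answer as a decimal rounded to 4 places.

The binomial likelihood is conjugate to the Beta prior: with 16 successes and 16 failures, the posterior is Beta(0.5+16, 0.5+16) = Beta(16.5, 16.5).
E[θ | data] = 16.5/(16.5+16.5) = 0.5000.

Posterior mean ≈ 0.5000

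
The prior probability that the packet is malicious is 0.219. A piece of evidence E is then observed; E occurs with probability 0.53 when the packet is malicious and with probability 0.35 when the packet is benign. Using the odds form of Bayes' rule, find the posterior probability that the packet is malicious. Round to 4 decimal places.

Prior odds = 0.219/(1−0.219) = 0.28041.
Likelihood ratio for E = 0.53/0.35 = 1.5143.
Posterior odds = prior odds × LR = 0.42462.
Posterior probability = odds/(1+odds) = 0.42462/1.4246 = 0.2981.

Posterior probability ≈ 0.2981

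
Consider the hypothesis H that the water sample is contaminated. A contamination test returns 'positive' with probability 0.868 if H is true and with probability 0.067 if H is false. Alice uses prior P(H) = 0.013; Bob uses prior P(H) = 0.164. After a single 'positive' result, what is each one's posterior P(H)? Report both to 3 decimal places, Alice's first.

Alice: 0.146; Bob: 0.718

P('+'|H) = 0.868, P('+'|¬H) = 0.067.
Alice: numerator 0.868·0.013 = 0.011284; evidence = 0.011284+0.067·0.987 = 0.077413; posterior = 0.146.
Bob: numerator 0.868·0.164 = 0.14235; evidence = 0.14235+0.067·0.836 = 0.19836; posterior = 0.718.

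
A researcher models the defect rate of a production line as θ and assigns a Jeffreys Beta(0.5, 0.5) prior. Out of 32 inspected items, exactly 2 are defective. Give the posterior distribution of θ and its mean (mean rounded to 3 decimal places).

Posterior: Beta(2.5, 30.5); mean ≈ 0.076

The binomial likelihood is conjugate to the Beta prior: with 2 successes and 30 failures, the posterior is Beta(0.5+2, 0.5+30) = Beta(2.5, 30.5).
E[θ | data] = 2.5/(2.5+30.5) = 0.076.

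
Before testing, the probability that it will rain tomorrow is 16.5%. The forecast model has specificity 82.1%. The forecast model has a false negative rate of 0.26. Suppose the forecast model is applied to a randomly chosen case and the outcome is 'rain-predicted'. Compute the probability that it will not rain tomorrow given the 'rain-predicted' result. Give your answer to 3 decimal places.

Let H be the event that it will rain tomorrow. P(H) = 0.165, so P(¬H) = 0.835. With E the 'rain-predicted' result, P(E|H) = 0.74 and P(E|¬H) = 0.179.
P(E) = 0.74·0.165 + 0.179·0.835 = 0.12210 + 0.14946 = 0.27157.
By Bayes' theorem, P(H|E) = 0.12210 / 0.27157 = 0.450. Hence P(¬H|E) = 1 − 0.450 = 0.550.

P(¬H | E) ≈ 0.550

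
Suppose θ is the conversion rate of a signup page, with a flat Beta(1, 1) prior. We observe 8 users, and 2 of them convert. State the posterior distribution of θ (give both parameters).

Observing 2 successes and 6 failures updates Beta(1, 1) by adding the success and failure counts to the two shape parameters: α = 1+2 = 3, β = 1+6 = 7.

Posterior: Beta(3, 7)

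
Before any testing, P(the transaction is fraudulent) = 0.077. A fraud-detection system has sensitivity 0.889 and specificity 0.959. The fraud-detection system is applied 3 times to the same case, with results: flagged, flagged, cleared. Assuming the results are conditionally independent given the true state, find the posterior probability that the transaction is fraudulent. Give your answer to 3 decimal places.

Let H be the event that the transaction is fraudulent; start with P(H) = 0.077. P('flagged'|H) = 0.889, P('flagged'|¬H) = 0.041.
Update on result 1 ('flagged'): P(H) ← 0.889·0.0770 / (0.889·0.0770 + 0.041·0.9230) = 0.068453/0.10630 = 0.6440.
Update on result 2 ('flagged'): P(H) ← 0.889·0.6440 / (0.889·0.6440 + 0.041·0.3560) = 0.57250/0.58710 = 0.9751.
Update on result 3 ('cleared'): P(H) ← 0.111·0.9751 / (0.111·0.9751 + 0.959·0.0249) = 0.10824/0.13208 = 0.8195.

Posterior P(H) ≈ 0.819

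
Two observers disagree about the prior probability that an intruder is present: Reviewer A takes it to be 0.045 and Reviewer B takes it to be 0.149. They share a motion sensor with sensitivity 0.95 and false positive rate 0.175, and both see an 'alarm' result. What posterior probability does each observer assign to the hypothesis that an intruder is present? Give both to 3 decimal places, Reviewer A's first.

The likelihood ratio for an 'alarm' result is 0.95/0.175 = 5.4286.
Reviewer A: prior odds 0.045/0.955 = 0.047120; posterior odds 0.25580; posterior probability 0.204.
Reviewer B: prior odds 0.149/0.851 = 0.17509; posterior odds 0.95048; posterior probability 0.487.

Reviewer A: 0.204; Reviewer B: 0.487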